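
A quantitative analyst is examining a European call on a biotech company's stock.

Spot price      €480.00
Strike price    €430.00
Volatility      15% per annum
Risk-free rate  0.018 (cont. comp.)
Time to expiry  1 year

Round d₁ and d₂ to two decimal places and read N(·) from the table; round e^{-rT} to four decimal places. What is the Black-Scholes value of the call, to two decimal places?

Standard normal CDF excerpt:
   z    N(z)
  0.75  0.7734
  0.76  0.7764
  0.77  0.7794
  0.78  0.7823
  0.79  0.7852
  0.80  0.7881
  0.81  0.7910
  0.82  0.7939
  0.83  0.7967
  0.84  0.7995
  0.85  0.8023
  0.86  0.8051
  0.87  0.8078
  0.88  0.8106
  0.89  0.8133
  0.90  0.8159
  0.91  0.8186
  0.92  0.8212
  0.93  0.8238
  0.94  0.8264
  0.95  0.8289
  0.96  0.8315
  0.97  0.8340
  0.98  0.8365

€65.02

T = 1;  σ√T = 0.1500
d₁ = [ln(480/430) + (0.018 + ½·0.15²)·1] / (σ√T) = (0.1100 + 0.0292) / 0.1500 = 0.9283 ≈ 0.93
d₂ = 0.9283 − 0.1500 = 0.7783 ≈ 0.78
e^(−rT) = e^(−0.018·1) = 0.9822
N(d₁) = N(0.93) = 0.8238;  N(d₂) = N(0.78) = 0.7823
C = 480·0.8238 − 430·0.9822·0.7823 = 395.4240 − 330.4013 = 65.0227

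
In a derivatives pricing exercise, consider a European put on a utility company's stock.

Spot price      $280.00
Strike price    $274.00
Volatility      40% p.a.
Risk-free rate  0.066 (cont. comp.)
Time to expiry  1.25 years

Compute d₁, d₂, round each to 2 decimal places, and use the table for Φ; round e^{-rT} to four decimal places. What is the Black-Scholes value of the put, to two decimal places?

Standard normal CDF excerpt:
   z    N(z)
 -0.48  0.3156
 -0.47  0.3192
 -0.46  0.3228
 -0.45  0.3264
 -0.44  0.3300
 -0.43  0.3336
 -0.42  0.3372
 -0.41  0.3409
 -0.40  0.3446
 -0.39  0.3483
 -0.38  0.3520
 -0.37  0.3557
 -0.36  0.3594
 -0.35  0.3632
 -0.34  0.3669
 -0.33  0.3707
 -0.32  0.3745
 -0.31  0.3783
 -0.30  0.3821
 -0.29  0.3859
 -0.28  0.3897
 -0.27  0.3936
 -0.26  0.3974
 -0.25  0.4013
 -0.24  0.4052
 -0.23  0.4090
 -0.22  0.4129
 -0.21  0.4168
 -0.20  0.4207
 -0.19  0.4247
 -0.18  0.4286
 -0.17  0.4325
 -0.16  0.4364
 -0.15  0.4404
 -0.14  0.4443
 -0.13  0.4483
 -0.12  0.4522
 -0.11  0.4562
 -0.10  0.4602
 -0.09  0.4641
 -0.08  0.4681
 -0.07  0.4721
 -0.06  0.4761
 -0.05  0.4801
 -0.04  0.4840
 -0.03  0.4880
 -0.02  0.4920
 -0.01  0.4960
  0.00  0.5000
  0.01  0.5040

σ√T = 0.4 × 1.1180 = 0.4472
ln(S/K) + (r + σ²/2)T = ln(280/274) + (0.066 + 0.4²/2)·1.25 = 0.0217 + 0.1825 = 0.2042
d₁ = 0.2042 / 0.4472 = 0.4565 → 0.46
d₂ = d₁ − σ√T = 0.4565 − 0.4472 = 0.0093 → 0.01
exp(−rT) = exp(−0.066·1.25) = 0.9208
P = 274·0.9208·N(-0.01) − 280·N(-0.46) = 274·0.9208·0.4960 − 280·0.3228 = 125.1404 − 90.3840 = 34.7564

$34.76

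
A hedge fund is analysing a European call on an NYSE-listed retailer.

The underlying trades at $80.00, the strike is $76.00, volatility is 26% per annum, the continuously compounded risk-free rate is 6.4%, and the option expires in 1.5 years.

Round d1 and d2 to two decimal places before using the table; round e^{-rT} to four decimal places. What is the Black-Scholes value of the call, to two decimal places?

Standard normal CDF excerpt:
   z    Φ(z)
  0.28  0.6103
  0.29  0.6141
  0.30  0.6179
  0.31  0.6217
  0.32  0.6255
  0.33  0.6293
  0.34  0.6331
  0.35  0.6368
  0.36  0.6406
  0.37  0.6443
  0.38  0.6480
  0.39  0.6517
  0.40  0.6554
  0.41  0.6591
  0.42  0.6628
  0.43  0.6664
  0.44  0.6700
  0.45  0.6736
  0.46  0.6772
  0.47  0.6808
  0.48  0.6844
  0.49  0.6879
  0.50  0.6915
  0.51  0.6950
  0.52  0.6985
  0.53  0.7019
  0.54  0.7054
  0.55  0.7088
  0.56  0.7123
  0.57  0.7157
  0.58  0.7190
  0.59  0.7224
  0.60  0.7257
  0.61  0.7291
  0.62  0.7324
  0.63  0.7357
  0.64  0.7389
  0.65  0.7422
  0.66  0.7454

σ√T = 0.26·√1.5 = 0.3184
d₁ = [ln(80/76) + (0.064 + ½·0.26²)·1.5] / (σ√T) = (0.0513 + 0.1467) / 0.3184 = 0.6218 which rounds to 0.62
d₂ = 0.6218 − 0.3184 = 0.3033 which rounds to 0.30
e^(−rT) = e^(−0.064·1.5) = 0.9085
N(d₁) = N(0.62) = 0.7324;  N(d₂) = N(0.30) = 0.6179
C = 80·0.7324 − 76·0.9085·0.6179 = 58.5920 − 42.6635 = 15.9285

$15.93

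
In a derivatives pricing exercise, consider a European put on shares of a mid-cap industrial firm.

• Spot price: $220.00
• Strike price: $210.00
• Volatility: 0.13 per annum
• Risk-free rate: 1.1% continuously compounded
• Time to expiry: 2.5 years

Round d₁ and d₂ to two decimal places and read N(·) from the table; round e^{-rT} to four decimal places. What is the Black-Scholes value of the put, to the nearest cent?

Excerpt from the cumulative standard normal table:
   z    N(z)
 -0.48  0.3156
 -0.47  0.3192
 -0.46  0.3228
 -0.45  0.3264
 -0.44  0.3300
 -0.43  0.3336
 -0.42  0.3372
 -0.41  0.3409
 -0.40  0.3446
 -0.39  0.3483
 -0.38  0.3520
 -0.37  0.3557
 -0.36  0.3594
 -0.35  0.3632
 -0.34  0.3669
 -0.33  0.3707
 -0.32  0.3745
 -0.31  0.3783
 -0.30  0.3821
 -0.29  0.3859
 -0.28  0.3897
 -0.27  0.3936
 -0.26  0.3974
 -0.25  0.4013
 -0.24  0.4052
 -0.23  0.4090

$10.18

σ√T = 0.13·√2.5 = 0.2055
d₁ = [ln(220/210) + (0.011 + ½·0.13²)·2.5] / (σ√T) = (0.0465 + 0.0486) / 0.2055 = 0.4629 ≈ 0.46
d₂ = 0.4629 − 0.2055 = 0.2573 ≈ 0.26
e^(−rT) = e^(−0.011·2.5) = 0.9729
P = 210·0.9729·N(-0.26) − 220·N(-0.46) = 210·0.9729·0.3974 − 220·0.3228 = 81.1924 − 71.0160 = 10.1764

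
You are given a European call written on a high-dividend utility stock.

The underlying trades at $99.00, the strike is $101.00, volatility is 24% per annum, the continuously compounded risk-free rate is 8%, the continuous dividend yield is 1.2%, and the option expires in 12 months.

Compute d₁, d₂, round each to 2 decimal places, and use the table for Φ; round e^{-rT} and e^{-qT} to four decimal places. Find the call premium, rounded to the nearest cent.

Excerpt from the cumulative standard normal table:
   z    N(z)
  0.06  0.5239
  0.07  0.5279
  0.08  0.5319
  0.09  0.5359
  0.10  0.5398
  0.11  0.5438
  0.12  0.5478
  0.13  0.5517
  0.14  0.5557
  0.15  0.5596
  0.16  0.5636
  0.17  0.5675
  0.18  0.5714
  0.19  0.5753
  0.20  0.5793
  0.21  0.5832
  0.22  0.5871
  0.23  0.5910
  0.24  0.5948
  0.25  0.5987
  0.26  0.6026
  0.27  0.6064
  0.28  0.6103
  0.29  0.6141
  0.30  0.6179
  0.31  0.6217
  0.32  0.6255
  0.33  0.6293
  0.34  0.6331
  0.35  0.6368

$11.60

σ√T = 0.24 × 1.0000 = 0.2400
ln(S/K) + (r − q + σ²/2)T = ln(99/101) + (0.08 − 0.012 + 0.24²/2)·1 = -0.0200 + 0.0968 = 0.0768
d₁ = 0.0768 / 0.2400 = 0.3200 → 0.32
d₂ = d₁ − σ√T = 0.3200 − 0.2400 = 0.0800 → 0.08
e^(−qT) = e^(−0.012·1) = 0.9881;  e^(−rT) = e^(−0.08·1) = 0.9231
C = 99·0.9881·N(0.32) − 101·0.9231·N(0.08) = 99·0.9881·0.6255 − 101·0.9231·0.5319 = 61.1876 − 49.5907 = 11.5969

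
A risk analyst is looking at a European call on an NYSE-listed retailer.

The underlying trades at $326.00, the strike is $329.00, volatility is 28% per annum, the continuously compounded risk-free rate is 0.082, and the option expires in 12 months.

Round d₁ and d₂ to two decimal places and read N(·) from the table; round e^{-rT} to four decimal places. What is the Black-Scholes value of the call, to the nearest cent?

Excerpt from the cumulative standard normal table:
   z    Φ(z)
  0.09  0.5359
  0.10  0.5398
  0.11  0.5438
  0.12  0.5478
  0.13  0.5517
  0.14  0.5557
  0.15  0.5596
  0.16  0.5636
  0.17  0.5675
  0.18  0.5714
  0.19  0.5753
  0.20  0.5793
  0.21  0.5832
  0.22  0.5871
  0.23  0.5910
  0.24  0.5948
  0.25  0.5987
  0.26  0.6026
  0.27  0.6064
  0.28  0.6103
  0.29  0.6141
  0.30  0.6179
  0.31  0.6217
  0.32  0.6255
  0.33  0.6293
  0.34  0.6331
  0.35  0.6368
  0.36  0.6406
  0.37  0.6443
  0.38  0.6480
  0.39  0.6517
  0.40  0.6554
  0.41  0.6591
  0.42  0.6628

$47.62

T = 1;  σ√T = 0.2800
d₁ = [ln(326/329) + (0.082 + 0.28²/2)·1] / 0.2800 = [-0.0092 + 0.1212] / 0.2800 = 0.4001 which rounds to 0.40
d₂ = d₁ − σ√T = 0.4001 − 0.2800 = 0.1201 which rounds to 0.12
exp(−rT) = exp(−0.082·1) = 0.9213
N(d₁) = N(0.40) = 0.6554;  N(d₂) = N(0.12) = 0.5478
C = 326·0.6554 − 329·0.9213·0.5478 = 213.6604 − 166.0424 = 47.6180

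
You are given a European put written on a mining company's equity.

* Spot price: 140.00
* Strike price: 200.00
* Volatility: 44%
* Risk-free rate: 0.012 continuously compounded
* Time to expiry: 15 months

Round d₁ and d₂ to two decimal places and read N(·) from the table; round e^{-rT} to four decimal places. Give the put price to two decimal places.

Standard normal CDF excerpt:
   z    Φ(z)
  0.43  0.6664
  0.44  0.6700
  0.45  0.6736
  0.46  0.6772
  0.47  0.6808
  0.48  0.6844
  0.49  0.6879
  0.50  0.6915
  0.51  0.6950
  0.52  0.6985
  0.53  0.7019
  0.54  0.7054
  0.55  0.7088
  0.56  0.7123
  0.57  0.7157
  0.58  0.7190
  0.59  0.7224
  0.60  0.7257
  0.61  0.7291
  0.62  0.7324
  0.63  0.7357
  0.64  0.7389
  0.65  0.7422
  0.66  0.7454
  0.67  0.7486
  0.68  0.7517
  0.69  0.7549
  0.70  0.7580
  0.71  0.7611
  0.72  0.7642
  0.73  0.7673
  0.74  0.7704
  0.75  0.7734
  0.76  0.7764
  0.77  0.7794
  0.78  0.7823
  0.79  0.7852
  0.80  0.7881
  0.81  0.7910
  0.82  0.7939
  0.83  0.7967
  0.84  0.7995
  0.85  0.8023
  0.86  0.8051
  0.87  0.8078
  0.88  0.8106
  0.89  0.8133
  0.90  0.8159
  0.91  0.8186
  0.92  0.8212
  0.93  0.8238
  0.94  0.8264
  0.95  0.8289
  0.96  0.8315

σ√T = 0.44 × 1.1180 = 0.4919
d₁ = [ln(140/200) + (0.012 + 0.44²/2)·1.25] / 0.4919 = [-0.3567 + 0.1360] / 0.4919 = -0.4486 which rounds to -0.45
d₂ = d₁ − σ√T = -0.4486 − 0.4919 = -0.9405 which rounds to -0.94
e^(−rT) = e^(−0.012·1.25) = 0.9851
P = 200·0.9851·N(0.94) − 140·N(0.45) = 200·0.9851·0.8264 − 140·0.6736 = 162.8173 − 94.3040 = 68.5133

68.51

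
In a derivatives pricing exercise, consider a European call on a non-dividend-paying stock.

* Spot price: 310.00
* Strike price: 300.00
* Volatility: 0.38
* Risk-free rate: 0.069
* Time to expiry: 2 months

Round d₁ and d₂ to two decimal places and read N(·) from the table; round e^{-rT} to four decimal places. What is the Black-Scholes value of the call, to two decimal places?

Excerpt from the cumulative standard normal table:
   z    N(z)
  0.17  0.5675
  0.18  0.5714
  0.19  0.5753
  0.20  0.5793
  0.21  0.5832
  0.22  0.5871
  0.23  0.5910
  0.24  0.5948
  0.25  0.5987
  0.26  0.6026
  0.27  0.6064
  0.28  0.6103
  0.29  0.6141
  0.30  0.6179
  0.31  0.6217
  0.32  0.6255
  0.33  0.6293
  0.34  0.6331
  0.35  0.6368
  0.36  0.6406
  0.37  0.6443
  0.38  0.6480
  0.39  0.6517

T = 0.1667;  σ√T = 0.1551
d₁ = [ln(310/300) + (0.069 + 0.38²/2)·0.1667] / 0.1551 = [0.0328 + 0.0235] / 0.1551 = 0.3631 → 0.36
d₂ = d₁ − σ√T = 0.3631 − 0.1551 = 0.2079 → 0.21
exp(−rT) = exp(−0.069·0.1667) = 0.9886
N(d₁) = N(0.36) = 0.6406;  N(d₂) = N(0.21) = 0.5832
C = 310·0.6406 − 300·0.9886·0.5832 = 198.5860 − 172.9655 = 25.6205

25.62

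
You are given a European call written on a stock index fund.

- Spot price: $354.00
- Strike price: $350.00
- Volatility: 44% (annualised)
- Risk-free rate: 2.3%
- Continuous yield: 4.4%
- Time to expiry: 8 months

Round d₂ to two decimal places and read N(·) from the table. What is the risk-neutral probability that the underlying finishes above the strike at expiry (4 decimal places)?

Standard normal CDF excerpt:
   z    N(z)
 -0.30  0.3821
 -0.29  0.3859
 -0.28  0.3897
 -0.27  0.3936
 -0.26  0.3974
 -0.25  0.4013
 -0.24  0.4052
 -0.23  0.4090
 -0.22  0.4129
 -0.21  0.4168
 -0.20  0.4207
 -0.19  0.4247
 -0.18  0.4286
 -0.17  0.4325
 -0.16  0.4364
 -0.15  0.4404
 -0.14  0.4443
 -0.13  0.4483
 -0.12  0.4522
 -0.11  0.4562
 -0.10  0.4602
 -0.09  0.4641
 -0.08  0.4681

σ√T = 0.44·√0.6667 = 0.3593
d₁ = [ln(354/350) + (0.023 − 0.044 + 0.44²/2)·0.6667] / 0.3593 = [0.0114 + 0.0505] / 0.3593 = 0.1723 → 0.17
d₂ = d₁ − σ√T = 0.1723 − 0.3593 = -0.1870 → -0.19
Pr(exercise) under Q = N(d₂) = 0.4247

0.4247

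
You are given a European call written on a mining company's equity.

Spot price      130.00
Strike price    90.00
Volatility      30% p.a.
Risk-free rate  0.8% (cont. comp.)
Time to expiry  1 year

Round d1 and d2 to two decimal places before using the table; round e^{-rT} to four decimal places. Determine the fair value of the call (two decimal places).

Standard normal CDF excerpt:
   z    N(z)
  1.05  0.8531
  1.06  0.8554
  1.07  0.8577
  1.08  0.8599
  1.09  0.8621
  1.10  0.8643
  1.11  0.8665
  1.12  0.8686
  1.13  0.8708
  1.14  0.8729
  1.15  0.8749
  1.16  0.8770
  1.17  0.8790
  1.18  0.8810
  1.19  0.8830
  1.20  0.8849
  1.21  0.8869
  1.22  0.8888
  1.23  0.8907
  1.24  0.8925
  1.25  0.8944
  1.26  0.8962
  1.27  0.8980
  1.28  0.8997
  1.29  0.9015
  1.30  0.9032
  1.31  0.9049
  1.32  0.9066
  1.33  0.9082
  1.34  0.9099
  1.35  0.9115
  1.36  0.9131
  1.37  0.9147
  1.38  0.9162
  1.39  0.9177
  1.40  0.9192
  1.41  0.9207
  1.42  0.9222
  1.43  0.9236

42.33

σ√T = 0.3·√1 = 0.3000
ln(S/K) + (r + σ²/2)T = ln(130/90) + (0.008 + 0.3²/2)·1 = 0.3677 + 0.0530 = 0.4207
d₁ = 0.4207 / 0.3000 = 1.4024 ≈ 1.40
d₂ = d₁ − σ√T = 1.4024 − 0.3000 = 1.1024 ≈ 1.10
e^(−rT) = e^(−0.008·1) = 0.9920
C = 130·N(1.40) − 90·0.9920·N(1.10) = 130·0.9192 − 90·0.9920·0.8643 = 119.4960 − 77.1647 = 42.3313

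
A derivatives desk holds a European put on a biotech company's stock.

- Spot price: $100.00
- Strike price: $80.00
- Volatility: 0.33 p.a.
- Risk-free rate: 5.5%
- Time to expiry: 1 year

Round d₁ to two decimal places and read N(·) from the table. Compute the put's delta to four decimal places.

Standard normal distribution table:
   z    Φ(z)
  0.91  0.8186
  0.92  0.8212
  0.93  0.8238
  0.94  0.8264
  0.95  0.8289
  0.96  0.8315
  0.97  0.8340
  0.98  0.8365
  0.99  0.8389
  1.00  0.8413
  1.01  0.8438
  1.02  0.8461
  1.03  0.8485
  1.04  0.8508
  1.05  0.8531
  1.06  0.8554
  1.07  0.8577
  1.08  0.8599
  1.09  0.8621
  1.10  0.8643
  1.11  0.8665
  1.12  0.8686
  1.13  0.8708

-0.1562

T = 1;  σ√T = 0.3300
d₁ = [ln(100/80) + (0.055 + ½·0.33²)·1] / (σ√T) = (0.2231 + 0.1095) / 0.3300 = 1.0079 which rounds to 1.01
N(d₁) = N(1.01) = 0.8438
Δ_put = N(d₁) − 1 = 0.8438 − 1 = -0.1562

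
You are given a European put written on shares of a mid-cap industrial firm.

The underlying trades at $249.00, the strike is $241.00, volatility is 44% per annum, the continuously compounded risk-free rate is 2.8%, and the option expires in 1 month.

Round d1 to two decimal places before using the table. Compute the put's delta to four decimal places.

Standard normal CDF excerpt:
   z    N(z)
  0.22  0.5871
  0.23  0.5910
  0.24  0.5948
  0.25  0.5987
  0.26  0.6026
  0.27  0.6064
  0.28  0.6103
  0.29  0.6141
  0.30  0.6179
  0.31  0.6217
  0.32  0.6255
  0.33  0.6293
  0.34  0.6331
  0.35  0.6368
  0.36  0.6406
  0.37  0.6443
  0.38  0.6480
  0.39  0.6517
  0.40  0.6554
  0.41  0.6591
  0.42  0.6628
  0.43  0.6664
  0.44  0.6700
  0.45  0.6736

-0.3669

σ√T = 0.44·√0.08333 = 0.1270
d₁ = [ln(249/241) + (0.028 + 0.44²/2)·0.08333] / 0.1270 = [0.0327 + 0.0104] / 0.1270 = 0.3390 → 0.34
N(d₁) = N(0.34) = 0.6331
Δ_put = N(d₁) − 1 = 0.6331 − 1 = -0.3669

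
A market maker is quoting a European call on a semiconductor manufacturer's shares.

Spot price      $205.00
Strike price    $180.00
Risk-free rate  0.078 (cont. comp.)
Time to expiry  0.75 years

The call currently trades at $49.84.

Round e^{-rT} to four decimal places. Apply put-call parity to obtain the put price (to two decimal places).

e^(−rT) = e^(−0.078·0.75) = 0.9432
Put-call parity: C − P = S − K·e^(−rT) = 205 − 180·0.9432 = 205 − 169.7760 = 35.2240
P = C − (C − P) = 49.84 − (35.2240) = 14.6160

$14.62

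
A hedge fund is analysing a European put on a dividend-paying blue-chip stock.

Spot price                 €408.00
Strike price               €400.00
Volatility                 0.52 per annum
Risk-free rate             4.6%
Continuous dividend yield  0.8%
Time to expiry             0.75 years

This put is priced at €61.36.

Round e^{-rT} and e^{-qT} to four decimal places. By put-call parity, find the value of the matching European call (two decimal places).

e^(−qT) = e^(−0.008·0.75) = 0.9940;  e^(−rT) = e^(−0.046·0.75) = 0.9661
Put-call parity: C − P = S·e^(−qT) − K·e^(−rT) = 408·0.9940 − 400·0.9661 = 405.5520 − 386.4400 = 19.1120
C = P + (C − P) = 61.36 + (19.1120) = 80.4720

€80.47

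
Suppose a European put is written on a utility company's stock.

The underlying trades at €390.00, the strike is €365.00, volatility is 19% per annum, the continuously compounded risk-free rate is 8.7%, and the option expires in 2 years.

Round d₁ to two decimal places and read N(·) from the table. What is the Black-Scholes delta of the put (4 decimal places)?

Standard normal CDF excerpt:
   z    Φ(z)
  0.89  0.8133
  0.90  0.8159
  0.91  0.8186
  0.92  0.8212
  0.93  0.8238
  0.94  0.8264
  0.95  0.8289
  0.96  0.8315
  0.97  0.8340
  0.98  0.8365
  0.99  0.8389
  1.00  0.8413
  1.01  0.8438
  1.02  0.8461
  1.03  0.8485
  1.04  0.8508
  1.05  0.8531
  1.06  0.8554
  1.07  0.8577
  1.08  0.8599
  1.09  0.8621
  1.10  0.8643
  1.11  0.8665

T = 2;  σ√T = 0.2687
d₁ = [ln(390/365) + (0.087 + 0.19²/2)·2] / 0.2687 = [0.0662 + 0.2101] / 0.2687 = 1.0285 ⇒ 1.03
N(d₁) = N(1.03) = 0.8485
Δ_put = N(d₁) − 1 = 0.8485 − 1 = -0.1515

-0.1515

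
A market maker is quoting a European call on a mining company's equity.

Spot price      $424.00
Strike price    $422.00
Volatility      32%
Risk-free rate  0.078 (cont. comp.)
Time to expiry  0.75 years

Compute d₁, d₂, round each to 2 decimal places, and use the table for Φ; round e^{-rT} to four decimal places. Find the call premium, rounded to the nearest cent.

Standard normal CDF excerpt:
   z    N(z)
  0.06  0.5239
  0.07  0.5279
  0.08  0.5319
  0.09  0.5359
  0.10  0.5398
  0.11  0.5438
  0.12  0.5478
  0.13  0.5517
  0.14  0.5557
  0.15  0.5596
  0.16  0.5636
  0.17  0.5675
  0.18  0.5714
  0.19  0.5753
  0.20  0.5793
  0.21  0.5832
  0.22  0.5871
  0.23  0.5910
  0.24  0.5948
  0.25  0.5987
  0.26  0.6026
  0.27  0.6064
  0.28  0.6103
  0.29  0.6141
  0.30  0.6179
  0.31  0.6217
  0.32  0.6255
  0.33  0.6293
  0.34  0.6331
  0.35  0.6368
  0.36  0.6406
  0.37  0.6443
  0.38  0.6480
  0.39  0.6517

σ√T = 0.32 × 0.8660 = 0.2771
d₁ = [ln(424/422) + (0.078 + 0.32²/2)·0.75] / 0.2771 = [0.0047 + 0.0969] / 0.2771 = 0.3667 which rounds to 0.37
d₂ = d₁ − σ√T = 0.3667 − 0.2771 = 0.0896 which rounds to 0.09
exp(−rT) = exp(−0.078·0.75) = 0.9432
N(d₁) = N(0.37) = 0.6443;  N(d₂) = N(0.09) = 0.5359
C = 424·0.6443 − 422·0.9432·0.5359 = 273.1832 − 213.3045 = 59.8787

$59.88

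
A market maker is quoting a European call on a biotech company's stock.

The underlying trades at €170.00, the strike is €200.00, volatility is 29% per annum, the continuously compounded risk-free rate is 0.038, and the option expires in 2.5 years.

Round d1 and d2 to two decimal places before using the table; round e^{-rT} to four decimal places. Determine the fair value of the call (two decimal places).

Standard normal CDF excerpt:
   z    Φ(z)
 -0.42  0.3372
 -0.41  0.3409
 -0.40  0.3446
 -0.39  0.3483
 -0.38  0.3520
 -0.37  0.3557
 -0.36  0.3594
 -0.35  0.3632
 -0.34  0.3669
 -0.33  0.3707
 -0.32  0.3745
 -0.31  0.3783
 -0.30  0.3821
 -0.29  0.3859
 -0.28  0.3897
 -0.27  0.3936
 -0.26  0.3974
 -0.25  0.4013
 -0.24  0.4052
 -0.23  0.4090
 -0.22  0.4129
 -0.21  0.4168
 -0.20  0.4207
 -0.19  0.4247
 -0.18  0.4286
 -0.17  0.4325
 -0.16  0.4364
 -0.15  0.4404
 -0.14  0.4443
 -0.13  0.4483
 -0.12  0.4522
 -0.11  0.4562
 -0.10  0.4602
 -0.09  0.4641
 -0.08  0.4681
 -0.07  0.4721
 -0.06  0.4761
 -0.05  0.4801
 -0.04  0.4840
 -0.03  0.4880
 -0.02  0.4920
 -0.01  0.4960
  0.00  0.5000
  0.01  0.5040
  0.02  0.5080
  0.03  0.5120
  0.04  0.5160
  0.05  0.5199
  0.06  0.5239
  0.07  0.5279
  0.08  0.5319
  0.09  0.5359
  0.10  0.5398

T = 2.5;  σ√T = 0.4585
d₁ = [ln(170/200) + (0.038 + 0.29²/2)·2.5] / 0.4585 = [-0.1625 + 0.2001] / 0.4585 = 0.0820 ⇒ 0.08
d₂ = d₁ − σ√T = 0.0820 − 0.4585 = -0.3765 ⇒ -0.38
exp(−rT) = exp(−0.038·2.5) = 0.9094
N(d₁) = N(0.08) = 0.5319;  N(d₂) = N(-0.38) = 0.3520
C = 170·0.5319 − 200·0.9094·0.3520 = 90.4230 − 64.0218 = 26.4012

€26.40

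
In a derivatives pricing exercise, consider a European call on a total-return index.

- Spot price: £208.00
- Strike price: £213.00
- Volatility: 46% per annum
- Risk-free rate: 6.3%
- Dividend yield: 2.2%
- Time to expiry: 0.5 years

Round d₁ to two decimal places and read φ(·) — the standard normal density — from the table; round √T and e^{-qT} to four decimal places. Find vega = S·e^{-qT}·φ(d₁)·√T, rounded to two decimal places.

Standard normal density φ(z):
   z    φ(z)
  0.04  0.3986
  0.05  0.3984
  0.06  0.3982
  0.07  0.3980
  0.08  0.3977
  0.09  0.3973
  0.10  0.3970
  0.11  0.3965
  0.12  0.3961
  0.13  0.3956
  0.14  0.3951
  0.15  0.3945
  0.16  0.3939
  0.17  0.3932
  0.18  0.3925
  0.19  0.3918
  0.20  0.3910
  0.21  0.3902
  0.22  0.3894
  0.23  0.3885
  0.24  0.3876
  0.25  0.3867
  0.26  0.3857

57.39

σ√T = 0.46 × 0.7071 = 0.3253
d₁ = [ln(208/213) + (0.063 − 0.022 + ½·0.46²)·0.5] / (σ√T) = (-0.0238 + 0.0734) / 0.3253 = 0.1526 which rounds to 0.15
√T = √0.5 = 0.7071
φ(d₁) = φ(0.15) = 0.3945
exp(−qT) = exp(−0.022·0.5) = 0.9891
vega = S·exp(−qT)·φ(d₁)·√T = 208·0.9891·0.3945·0.7071 = 57.3894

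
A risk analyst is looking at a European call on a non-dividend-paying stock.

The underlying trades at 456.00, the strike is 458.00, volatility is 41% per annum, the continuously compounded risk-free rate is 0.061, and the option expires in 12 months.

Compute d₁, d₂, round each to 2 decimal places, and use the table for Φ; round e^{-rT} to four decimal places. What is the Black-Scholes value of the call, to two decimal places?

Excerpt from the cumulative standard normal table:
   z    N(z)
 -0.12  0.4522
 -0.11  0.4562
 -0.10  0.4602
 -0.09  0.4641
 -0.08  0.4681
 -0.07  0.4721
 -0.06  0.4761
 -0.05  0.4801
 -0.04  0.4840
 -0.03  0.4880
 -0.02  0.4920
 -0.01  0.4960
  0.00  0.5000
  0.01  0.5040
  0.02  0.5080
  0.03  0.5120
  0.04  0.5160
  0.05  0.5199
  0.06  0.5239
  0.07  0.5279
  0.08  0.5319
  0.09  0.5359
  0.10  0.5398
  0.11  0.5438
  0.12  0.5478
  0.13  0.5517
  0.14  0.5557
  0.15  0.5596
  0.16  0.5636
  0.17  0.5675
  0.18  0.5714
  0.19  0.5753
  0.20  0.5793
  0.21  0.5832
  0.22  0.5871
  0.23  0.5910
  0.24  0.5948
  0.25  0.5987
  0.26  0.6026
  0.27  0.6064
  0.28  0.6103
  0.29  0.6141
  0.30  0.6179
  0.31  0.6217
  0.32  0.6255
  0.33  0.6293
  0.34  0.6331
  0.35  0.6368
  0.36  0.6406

85.27

σ√T = 0.41·√1 = 0.4100
d₁ = [ln(456/458) + (0.061 + ½·0.41²)·1] / (σ√T) = (-0.0044 + 0.1450) / 0.4100 = 0.3431 which rounds to 0.34
d₂ = 0.3431 − 0.4100 = -0.0669 which rounds to -0.07
e^(−rT) = e^(−0.061·1) = 0.9408
C = 456·N(0.34) − 458·0.9408·N(-0.07) = 456·0.6331 − 458·0.9408·0.4721 = 288.6936 − 203.4215 = 85.2721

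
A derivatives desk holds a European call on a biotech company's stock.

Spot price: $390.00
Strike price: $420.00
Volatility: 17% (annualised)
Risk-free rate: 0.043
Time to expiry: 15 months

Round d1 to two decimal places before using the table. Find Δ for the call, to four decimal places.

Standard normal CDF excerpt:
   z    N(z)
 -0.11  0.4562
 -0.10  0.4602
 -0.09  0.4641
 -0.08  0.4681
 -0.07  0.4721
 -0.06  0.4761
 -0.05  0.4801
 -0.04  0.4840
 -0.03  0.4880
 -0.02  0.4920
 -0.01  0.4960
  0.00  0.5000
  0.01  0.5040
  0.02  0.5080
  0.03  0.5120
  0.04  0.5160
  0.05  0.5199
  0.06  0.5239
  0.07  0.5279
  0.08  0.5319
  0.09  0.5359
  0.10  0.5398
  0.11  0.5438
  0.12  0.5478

T = 1.25;  σ√T = 0.1901
d₁ = [ln(390/420) + (0.043 + 0.17²/2)·1.25] / 0.1901 = [-0.0741 + 0.0718] / 0.1901 = -0.0121 ⇒ -0.01
N(d₁) = N(-0.01) = 0.4960
Δ_call = N(d₁) = 0.4960

0.4960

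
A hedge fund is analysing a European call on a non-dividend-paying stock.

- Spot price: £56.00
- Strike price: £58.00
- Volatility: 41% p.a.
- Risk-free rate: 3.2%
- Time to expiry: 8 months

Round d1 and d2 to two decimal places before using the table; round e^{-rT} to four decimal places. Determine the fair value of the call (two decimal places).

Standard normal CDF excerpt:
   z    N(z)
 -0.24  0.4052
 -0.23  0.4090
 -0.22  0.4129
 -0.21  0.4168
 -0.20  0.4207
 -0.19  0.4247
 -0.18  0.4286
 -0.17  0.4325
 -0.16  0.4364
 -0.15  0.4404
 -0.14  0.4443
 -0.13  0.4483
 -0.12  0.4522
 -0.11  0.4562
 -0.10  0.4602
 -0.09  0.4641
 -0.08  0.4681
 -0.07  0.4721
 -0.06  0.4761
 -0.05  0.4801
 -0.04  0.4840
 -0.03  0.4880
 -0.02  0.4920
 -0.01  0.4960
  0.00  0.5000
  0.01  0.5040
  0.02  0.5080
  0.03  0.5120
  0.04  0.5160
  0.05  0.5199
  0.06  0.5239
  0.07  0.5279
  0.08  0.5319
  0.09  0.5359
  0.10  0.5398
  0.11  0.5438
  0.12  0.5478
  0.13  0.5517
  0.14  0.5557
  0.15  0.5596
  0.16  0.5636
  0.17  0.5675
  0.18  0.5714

σ√T = 0.41·√0.6667 = 0.3348
d₁ = [ln(56/58) + (0.032 + 0.41²/2)·0.6667] / 0.3348 = [-0.0351 + 0.0774] / 0.3348 = 0.1263 → 0.13
d₂ = d₁ − σ√T = 0.1263 − 0.3348 = -0.2085 → -0.21
e^(−rT) = e^(−0.032·0.6667) = 0.9789
N(d₁) = N(0.13) = 0.5517;  N(d₂) = N(-0.21) = 0.4168
C = 56·0.5517 − 58·0.9789·0.4168 = 30.8952 − 23.6643 = 7.2309

£7.23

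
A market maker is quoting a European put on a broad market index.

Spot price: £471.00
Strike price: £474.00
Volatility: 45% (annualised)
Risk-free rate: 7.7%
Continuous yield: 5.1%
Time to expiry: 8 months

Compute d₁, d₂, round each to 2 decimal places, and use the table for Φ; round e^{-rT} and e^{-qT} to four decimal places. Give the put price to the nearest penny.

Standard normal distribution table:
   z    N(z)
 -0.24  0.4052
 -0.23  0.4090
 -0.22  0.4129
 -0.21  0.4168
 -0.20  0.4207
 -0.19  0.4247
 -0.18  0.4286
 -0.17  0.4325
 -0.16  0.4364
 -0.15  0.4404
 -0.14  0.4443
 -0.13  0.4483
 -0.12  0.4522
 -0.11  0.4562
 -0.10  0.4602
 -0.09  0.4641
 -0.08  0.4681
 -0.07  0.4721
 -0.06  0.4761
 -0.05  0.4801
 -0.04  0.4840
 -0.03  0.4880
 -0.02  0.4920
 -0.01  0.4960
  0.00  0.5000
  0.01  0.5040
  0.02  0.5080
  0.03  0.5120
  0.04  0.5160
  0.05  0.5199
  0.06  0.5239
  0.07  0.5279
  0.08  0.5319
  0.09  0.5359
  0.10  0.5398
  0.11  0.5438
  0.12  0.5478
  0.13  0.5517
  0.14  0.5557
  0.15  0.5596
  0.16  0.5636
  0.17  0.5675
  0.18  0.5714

σ√T = 0.45 × 0.8165 = 0.3674
d₁ = [ln(471/474) + (0.077 − 0.051 + 0.45²/2)·0.6667] / 0.3674 = [-0.0063 + 0.0848] / 0.3674 = 0.2136 ≈ 0.21
d₂ = d₁ − σ√T = 0.2136 − 0.3674 = -0.1538 ≈ -0.15
exp(−qT) = exp(−0.051·0.6667) = 0.9666;  exp(−rT) = exp(−0.077·0.6667) = 0.9500
P = 474·0.9500·N(0.15) − 471·0.9666·N(-0.21) = 474·0.9500·0.5596 − 471·0.9666·0.4168 = 251.9879 − 189.7560 = 62.2319

£62.23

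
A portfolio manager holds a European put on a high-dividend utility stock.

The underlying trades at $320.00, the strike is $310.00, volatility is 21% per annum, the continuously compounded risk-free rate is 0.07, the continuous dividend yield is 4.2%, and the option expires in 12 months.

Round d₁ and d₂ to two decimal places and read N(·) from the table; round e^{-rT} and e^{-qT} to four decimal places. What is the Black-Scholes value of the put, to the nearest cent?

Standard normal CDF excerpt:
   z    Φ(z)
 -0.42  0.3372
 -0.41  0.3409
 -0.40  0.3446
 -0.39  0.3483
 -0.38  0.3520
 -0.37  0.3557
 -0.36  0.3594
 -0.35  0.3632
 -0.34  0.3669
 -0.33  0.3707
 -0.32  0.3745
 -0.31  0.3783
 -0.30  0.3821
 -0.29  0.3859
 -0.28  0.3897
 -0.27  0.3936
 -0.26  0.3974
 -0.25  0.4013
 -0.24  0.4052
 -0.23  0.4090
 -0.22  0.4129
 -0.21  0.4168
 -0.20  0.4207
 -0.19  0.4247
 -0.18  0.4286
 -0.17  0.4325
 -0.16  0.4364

$17.01

σ√T = 0.21 × 1.0000 = 0.2100
d₁ = [ln(320/310) + (0.07 − 0.042 + ½·0.21²)·1] / (σ√T) = (0.0317 + 0.0500) / 0.2100 = 0.3895 ⇒ 0.39
d₂ = 0.3895 − 0.2100 = 0.1795 ⇒ 0.18
exp(−qT) = exp(−0.042·1) = 0.9589;  exp(−rT) = exp(−0.07·1) = 0.9324
N(−d₂) = N(-0.18) = 0.4286;  N(−d₁) = N(-0.39) = 0.3483
P = 310·0.9324·0.4286 − 320·0.9589·0.3483 = 123.8843 − 106.8752 = 17.0091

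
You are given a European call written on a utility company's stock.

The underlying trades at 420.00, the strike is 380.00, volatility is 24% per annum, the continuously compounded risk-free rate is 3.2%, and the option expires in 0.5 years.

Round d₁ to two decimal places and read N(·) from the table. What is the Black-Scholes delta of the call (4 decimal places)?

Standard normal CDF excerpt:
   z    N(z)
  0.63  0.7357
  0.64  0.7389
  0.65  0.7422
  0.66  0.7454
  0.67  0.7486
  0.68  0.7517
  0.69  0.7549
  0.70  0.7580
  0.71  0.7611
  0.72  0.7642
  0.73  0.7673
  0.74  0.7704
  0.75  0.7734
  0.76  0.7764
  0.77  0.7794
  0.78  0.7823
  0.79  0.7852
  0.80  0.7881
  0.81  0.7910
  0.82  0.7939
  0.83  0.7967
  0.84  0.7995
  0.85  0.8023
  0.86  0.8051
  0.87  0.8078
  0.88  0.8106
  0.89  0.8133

σ√T = 0.24 × 0.7071 = 0.1697
d₁ = [ln(420/380) + (0.032 + ½·0.24²)·0.5] / (σ√T) = (0.1001 + 0.0304) / 0.1697 = 0.7689 which rounds to 0.77
N(d₁) = N(0.77) = 0.7794
Δ_call = N(d₁) = 0.7794

0.7794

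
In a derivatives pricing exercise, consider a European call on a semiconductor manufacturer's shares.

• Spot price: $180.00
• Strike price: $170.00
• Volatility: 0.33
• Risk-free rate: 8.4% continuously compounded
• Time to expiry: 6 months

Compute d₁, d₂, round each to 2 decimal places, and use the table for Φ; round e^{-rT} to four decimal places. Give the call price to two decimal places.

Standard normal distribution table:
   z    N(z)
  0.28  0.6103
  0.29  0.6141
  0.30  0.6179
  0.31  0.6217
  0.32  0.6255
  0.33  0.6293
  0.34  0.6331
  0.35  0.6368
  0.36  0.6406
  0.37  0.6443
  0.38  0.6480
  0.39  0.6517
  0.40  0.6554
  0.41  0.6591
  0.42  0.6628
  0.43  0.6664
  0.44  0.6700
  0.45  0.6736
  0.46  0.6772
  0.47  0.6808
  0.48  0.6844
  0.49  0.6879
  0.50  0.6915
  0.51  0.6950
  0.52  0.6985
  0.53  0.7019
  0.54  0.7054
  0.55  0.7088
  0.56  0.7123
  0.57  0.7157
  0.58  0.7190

$25.63

σ√T = 0.33·√0.5 = 0.2333
ln(S/K) + (r + σ²/2)T = ln(180/170) + (0.084 + 0.33²/2)·0.5 = 0.0572 + 0.0692 = 0.1264
d₁ = 0.1264 / 0.2333 = 0.5416 which rounds to 0.54
d₂ = d₁ − σ√T = 0.5416 − 0.2333 = 0.3083 which rounds to 0.31
e^(−rT) = e^(−0.084·0.5) = 0.9589
C = 180·N(0.54) − 170·0.9589·N(0.31) = 180·0.7054 − 170·0.9589·0.6217 = 126.9720 − 101.3452 = 25.6268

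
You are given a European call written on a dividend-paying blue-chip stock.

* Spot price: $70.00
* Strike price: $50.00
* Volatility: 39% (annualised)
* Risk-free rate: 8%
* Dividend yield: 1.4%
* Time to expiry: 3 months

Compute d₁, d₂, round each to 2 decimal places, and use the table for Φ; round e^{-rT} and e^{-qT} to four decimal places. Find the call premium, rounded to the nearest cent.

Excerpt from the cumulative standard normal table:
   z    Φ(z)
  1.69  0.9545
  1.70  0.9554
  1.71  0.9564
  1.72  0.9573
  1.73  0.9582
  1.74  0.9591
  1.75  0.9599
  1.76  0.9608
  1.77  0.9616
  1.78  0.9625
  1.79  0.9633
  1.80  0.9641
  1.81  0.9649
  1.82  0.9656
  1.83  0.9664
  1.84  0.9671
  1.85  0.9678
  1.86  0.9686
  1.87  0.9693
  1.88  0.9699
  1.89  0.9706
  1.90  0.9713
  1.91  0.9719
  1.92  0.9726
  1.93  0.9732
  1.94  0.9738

$20.92

σ√T = 0.39·√0.25 = 0.1950
ln(S/K) + (r − q + σ²/2)T = ln(70/50) + (0.08 − 0.014 + 0.39²/2)·0.25 = 0.3365 + 0.0355 = 0.3720
d₁ = 0.3720 / 0.1950 = 1.9076 → 1.91
d₂ = d₁ − σ√T = 1.9076 − 0.1950 = 1.7126 → 1.71
e^(−qT) = e^(−0.014·0.25) = 0.9965;  e^(−rT) = e^(−0.08·0.25) = 0.9802
N(d₁) = N(1.91) = 0.9719;  N(d₂) = N(1.71) = 0.9564
C = 70·0.9965·0.9719 − 50·0.9802·0.9564 = 67.7949 − 46.8732 = 20.9217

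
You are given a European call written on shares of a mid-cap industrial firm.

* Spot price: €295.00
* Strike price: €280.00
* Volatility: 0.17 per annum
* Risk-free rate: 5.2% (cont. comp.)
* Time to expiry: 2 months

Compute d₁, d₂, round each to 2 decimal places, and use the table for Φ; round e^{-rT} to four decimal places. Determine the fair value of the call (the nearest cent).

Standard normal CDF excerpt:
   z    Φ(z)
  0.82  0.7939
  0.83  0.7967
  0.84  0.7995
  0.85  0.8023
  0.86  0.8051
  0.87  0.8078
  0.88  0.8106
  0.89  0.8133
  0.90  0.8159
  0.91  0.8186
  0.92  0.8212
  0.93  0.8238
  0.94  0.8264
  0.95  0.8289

σ√T = 0.17·√0.1667 = 0.0694
d₁ = [ln(295/280) + (0.052 + 0.17²/2)·0.1667] / 0.0694 = [0.0522 + 0.0111] / 0.0694 = 0.9115 which rounds to 0.91
d₂ = d₁ − σ√T = 0.9115 − 0.0694 = 0.8421 which rounds to 0.84
exp(−rT) = exp(−0.052·0.1667) = 0.9914
C = 295·N(0.91) − 280·0.9914·N(0.84) = 295·0.8186 − 280·0.9914·0.7995 = 241.4870 − 221.9348 = 19.5522

€19.55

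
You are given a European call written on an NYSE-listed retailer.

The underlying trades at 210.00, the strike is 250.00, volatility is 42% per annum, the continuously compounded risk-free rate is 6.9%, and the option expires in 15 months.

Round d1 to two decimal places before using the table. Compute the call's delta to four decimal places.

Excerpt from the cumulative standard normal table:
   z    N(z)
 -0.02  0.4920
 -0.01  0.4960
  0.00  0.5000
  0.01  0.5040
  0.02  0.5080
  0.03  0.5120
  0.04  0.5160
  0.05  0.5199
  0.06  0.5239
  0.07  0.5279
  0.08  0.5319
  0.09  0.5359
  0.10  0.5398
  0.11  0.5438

σ√T = 0.42 × 1.1180 = 0.4696
d₁ = [ln(210/250) + (0.069 + 0.42²/2)·1.25] / 0.4696 = [-0.1744 + 0.1965] / 0.4696 = 0.0472 ⇒ 0.05
N(d₁) = N(0.05) = 0.5199
Δ_call = N(d₁) = 0.5199

0.5199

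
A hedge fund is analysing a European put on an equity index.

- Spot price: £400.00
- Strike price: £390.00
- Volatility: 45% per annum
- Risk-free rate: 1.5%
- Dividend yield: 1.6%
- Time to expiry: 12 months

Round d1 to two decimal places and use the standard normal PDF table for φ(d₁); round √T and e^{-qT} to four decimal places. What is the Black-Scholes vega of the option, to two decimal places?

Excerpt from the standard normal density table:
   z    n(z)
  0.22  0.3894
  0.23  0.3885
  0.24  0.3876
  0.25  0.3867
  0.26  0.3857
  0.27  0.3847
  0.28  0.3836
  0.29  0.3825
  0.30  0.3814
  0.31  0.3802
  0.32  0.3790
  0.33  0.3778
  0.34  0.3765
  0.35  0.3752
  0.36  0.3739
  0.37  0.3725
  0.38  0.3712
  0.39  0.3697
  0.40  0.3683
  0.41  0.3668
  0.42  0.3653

151.00

σ√T = 0.45·√1 = 0.4500
d₁ = [ln(400/390) + (0.015 − 0.016 + ½·0.45²)·1] / (σ√T) = (0.0253 + 0.1003) / 0.4500 = 0.2790 ≈ 0.28
√T = √1 = 1.0000
φ(d₁) = φ(0.28) = 0.3836
exp(−qT) = exp(−0.016·1) = 0.9841
vega = S·exp(−qT)·φ(d₁)·√T = 400·0.9841·0.3836·1.0000 = 151.0003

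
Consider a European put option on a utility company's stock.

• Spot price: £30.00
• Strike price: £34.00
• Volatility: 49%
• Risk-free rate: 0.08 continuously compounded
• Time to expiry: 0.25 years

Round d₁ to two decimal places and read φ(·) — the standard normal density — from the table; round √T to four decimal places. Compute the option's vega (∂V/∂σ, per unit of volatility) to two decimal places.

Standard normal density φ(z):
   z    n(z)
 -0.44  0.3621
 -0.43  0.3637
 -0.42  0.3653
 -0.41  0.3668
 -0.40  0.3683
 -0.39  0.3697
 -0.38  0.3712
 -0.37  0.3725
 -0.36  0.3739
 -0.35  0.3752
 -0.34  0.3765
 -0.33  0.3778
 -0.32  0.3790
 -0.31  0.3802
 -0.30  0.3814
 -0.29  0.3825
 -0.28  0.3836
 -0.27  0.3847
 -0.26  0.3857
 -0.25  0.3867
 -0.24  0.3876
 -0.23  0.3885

5.70

σ√T = 0.49 × 0.5000 = 0.2450
ln(S/K) + (r + σ²/2)T = ln(30/34) + (0.08 + 0.49²/2)·0.25 = -0.1252 + 0.0500 = -0.0752
d₁ = -0.0752 / 0.2450 = -0.3067 ⇒ -0.31
√T = √0.25 = 0.5000
φ(d₁) = φ(-0.31) = 0.3802
vega = S·φ(d₁)·√T = 30·0.3802·0.5000 = 5.7030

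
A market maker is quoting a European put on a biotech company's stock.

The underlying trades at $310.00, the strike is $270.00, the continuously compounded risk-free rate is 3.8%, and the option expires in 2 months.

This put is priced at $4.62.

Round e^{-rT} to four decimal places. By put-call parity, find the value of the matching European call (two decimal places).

e^(−rT) = e^(−0.038·0.1667) = 0.9937
Put-call parity: C − P = S − K·e^(−rT) = 310 − 270·0.9937 = 310 − 268.2990 = 41.7010
C = P + (C − P) = 4.62 + (41.7010) = 46.3210

$46.32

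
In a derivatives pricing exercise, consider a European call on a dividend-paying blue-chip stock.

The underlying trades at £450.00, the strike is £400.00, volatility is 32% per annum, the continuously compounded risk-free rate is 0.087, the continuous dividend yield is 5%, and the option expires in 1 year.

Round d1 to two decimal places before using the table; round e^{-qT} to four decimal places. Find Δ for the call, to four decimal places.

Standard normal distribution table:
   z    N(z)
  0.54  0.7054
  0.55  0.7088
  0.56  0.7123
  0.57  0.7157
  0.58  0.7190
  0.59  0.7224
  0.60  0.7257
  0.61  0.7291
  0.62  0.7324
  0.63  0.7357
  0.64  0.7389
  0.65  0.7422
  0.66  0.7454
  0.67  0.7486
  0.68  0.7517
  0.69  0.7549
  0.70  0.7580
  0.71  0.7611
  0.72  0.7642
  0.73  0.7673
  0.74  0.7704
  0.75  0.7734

0.7028

σ√T = 0.32 × 1.0000 = 0.3200
d₁ = [ln(450/400) + (0.087 − 0.05 + 0.32²/2)·1] / 0.3200 = [0.1178 + 0.0882] / 0.3200 = 0.6437 ⇒ 0.64
N(d₁) = N(0.64) = 0.7389
Δ_call = exp(−qT)·N(d₁) = 0.9512·0.7389 = 0.7028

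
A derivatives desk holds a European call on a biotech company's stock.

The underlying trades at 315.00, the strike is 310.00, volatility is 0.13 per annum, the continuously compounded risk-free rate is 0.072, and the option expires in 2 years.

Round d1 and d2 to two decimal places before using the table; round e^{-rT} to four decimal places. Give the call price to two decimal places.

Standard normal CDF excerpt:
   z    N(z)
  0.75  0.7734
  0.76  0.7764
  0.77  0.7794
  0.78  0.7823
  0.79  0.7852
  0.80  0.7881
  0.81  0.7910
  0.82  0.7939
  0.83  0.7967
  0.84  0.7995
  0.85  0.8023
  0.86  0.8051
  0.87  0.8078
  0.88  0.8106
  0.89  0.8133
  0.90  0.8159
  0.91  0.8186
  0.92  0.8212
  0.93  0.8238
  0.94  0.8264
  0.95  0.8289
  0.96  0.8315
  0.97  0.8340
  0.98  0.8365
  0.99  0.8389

σ√T = 0.13 × 1.4142 = 0.1838
d₁ = [ln(315/310) + (0.072 + 0.13²/2)·2] / 0.1838 = [0.0160 + 0.1609] / 0.1838 = 0.9622 ≈ 0.96
d₂ = d₁ − σ√T = 0.9622 − 0.1838 = 0.7784 ≈ 0.78
exp(−rT) = exp(−0.072·2) = 0.8659
C = 315·N(0.96) − 310·0.8659·N(0.78) = 315·0.8315 − 310·0.8659·0.7823 = 261.9225 − 209.9920 = 51.9305

51.93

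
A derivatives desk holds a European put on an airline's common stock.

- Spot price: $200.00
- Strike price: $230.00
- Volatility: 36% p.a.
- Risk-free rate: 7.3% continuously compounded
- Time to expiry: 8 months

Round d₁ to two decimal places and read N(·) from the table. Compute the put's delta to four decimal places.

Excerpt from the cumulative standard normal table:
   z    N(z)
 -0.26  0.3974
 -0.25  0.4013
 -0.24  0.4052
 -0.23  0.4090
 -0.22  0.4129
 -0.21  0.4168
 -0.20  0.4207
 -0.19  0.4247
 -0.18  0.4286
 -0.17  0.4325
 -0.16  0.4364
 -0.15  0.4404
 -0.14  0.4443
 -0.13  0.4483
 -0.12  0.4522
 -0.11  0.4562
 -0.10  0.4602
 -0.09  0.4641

-0.5636

σ√T = 0.36 × 0.8165 = 0.2939
ln(S/K) + (r + σ²/2)T = ln(200/230) + (0.073 + 0.36²/2)·0.6667 = -0.1398 + 0.0919 = -0.0479
d₁ = -0.0479 / 0.2939 = -0.1629 which rounds to -0.16
N(d₁) = N(-0.16) = 0.4364
Δ_put = N(d₁) − 1 = 0.4364 − 1 = -0.5636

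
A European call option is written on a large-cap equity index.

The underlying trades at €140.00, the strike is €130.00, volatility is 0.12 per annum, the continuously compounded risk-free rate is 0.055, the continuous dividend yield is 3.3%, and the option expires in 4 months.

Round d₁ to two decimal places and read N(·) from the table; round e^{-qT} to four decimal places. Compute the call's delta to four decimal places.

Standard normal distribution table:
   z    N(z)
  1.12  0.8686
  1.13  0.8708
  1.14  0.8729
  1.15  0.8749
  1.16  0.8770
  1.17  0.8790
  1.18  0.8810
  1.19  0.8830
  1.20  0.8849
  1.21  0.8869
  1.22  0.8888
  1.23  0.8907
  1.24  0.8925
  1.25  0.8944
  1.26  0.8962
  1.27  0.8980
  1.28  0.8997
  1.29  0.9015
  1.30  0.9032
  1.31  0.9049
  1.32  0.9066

0.8772

σ√T = 0.12 × 0.5774 = 0.0693
d₁ = [ln(140/130) + (0.055 − 0.033 + 0.12²/2)·0.3333] / 0.0693 = [0.0741 + 0.0097] / 0.0693 = 1.2101 ≈ 1.21
N(d₁) = N(1.21) = 0.8869
Δ_call = e^(−qT)·N(d₁) = 0.9891·0.8869 = 0.8772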